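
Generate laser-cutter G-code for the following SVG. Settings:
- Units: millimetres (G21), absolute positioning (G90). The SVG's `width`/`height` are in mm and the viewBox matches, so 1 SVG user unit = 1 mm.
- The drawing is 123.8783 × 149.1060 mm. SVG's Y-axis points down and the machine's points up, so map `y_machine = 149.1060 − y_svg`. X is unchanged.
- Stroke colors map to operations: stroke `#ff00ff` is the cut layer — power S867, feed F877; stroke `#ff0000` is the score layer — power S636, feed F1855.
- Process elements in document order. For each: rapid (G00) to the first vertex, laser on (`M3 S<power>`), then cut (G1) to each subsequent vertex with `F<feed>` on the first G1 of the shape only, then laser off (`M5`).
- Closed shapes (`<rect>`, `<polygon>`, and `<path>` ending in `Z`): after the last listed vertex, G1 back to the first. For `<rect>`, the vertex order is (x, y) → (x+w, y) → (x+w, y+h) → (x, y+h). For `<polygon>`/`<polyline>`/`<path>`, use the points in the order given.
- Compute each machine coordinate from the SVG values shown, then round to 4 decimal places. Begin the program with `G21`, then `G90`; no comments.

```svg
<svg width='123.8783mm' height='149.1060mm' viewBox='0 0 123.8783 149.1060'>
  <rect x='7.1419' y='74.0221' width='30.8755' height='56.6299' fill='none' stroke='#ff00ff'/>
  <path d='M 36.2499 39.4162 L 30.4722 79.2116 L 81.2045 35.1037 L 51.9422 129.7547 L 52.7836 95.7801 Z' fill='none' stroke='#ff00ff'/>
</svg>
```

G21
G90
G00 X7.1419 Y75.0839
M3 S867
G1 X38.0174 Y75.0839 F877
G1 X38.0174 Y18.4540
G1 X7.1419 Y18.4540
G1 X7.1419 Y75.0839
M5
G00 X36.2499 Y109.6898
M3 S867
G1 X30.4722 Y69.8944 F877
G1 X81.2045 Y114.0023
G1 X51.9422 Y19.3513
G1 X52.7836 Y53.3259
G1 X36.2499 Y109.6898
M5

1 u = 1 mm; y_m = 149.1060 − y.

[1] `<rect>` rectangle, #ff00ff→cut S867 F877: (7.1419,75.0839) → (38.0174,75.0839) → (38.0174,18.4540) → (7.1419,18.4540) → (7.1419,75.0839) (closed)

[2] `<path>` closed polygon, #ff00ff→cut S867 F877: (36.2499,109.6898) → (30.4722,69.8944) → (81.2045,114.0023) → (51.9422,19.3513) → (52.7836,53.3259) → (36.2499,109.6898) (closed)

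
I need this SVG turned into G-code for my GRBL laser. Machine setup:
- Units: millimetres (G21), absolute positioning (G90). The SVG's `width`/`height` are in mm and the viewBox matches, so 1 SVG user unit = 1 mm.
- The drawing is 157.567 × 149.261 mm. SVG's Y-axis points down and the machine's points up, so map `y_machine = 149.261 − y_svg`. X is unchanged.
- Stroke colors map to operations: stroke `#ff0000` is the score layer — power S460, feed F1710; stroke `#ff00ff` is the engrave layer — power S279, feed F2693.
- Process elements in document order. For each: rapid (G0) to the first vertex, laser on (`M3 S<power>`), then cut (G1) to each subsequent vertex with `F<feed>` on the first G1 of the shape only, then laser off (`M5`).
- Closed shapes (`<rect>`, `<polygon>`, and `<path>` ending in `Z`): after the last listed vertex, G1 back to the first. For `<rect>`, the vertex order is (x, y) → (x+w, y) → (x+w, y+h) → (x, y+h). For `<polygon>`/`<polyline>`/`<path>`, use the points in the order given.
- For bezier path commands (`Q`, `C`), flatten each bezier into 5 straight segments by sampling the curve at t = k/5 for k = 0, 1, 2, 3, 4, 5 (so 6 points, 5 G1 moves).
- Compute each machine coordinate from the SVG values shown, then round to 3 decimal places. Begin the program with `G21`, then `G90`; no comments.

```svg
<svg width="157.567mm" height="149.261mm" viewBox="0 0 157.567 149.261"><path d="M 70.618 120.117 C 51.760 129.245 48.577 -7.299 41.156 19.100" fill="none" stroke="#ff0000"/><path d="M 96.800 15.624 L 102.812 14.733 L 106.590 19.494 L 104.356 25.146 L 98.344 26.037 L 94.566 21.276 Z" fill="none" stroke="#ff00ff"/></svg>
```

Since the viewBox matches the mm dimensions, user units are millimetres directly. The only transform is the Y-flip y_m = 149.261 − y_svg.

Shape 1 is a cubic bezier drawn with `<path>`. Its stroke #ff0000 means score at S460, F1710. After flipping Y the toolpath is (70.618,29.144) → (61.025,38.679) → (54.238,68.362) → (49.301,103.379) → (45.259,128.916) → (41.156,130.161).

Shape 2 is a regular polygon drawn with `<path>`. Its stroke #ff00ff means engrave at S279, F2693. After flipping Y the toolpath is (96.800,133.637) → (102.812,134.528) → (106.590,129.767) → (104.356,124.115) → (98.344,123.224) → (94.566,127.985) → (96.800,133.637), returning to the start.

G21
G90
G0 X70.618 Y29.144
M3 S460
G1 X61.025 Y38.679 F1710
G1 X54.238 Y68.362
G1 X49.301 Y103.379
G1 X45.259 Y128.916
G1 X41.156 Y130.161
M5
G0 X96.800 Y133.637
M3 S279
G1 X102.812 Y134.528 F2693
G1 X106.590 Y129.767
G1 X104.356 Y124.115
G1 X98.344 Y123.224
G1 X94.566 Y127.985
G1 X96.800 Y133.637
M5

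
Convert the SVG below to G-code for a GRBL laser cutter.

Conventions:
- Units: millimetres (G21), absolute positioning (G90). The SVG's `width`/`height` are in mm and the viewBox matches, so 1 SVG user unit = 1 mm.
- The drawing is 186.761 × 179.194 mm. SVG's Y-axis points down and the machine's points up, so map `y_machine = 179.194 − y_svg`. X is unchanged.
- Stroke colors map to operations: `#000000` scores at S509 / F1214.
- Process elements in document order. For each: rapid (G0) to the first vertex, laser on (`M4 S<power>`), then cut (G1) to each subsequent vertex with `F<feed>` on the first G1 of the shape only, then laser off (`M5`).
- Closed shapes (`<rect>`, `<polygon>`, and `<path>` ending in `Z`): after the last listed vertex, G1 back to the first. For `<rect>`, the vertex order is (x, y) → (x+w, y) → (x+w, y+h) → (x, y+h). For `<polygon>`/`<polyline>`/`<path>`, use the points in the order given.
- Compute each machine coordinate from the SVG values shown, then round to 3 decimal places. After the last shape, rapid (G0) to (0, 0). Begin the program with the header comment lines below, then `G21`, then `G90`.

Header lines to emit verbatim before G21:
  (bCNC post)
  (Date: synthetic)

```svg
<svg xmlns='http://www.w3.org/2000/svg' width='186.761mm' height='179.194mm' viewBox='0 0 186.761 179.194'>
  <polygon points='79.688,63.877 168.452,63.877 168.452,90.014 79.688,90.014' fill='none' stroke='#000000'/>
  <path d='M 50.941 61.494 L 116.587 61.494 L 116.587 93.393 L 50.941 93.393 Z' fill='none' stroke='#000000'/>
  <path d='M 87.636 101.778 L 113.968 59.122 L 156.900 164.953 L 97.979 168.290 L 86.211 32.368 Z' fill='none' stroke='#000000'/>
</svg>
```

(bCNC post)
(Date: synthetic)
G21
G90
G0 X79.688 Y115.317
M4 S509
G1 X168.452 Y115.317 F1214
G1 X168.452 Y89.180
G1 X79.688 Y89.180
G1 X79.688 Y115.317
M5
G0 X50.941 Y117.700
M4 S509
G1 X116.587 Y117.700 F1214
G1 X116.587 Y85.801
G1 X50.941 Y85.801
G1 X50.941 Y117.700
M5
G0 X87.636 Y77.416
M4 S509
G1 X113.968 Y120.072 F1214
G1 X156.900 Y14.241
G1 X97.979 Y10.904
G1 X86.211 Y146.826
G1 X87.636 Y77.416
M5
G0 X0.000 Y0.000

viewBox `0 0 186.761 179.194` with mm width/height → 1 unit = 1 mm. Flip: y_m = 179.194 − y_svg.

**Shape 1** — `<polygon>` rectangle, stroke `#000000` → score (S509, F1214). Machine vertices: (79.688,115.317) → (168.452,115.317) → (168.452,89.180) → (79.688,89.180) → (79.688,115.317). Closed: final G1 returns to the first vertex.

**Shape 2** — `<path>` rectangle, stroke `#000000` → score (S509, F1214). Machine vertices: (50.941,117.700) → (116.587,117.700) → (116.587,85.801) → (50.941,85.801) → (50.941,117.700). Closed: final G1 returns to the first vertex.

**Shape 3** — `<path>` closed polygon, stroke `#000000` → score (S509, F1214). Machine vertices: (87.636,77.416) → (113.968,120.072) → (156.900,14.241) → (97.979,10.904) → (86.211,146.826) → (87.636,77.416). Closed: final G1 returns to the first vertex.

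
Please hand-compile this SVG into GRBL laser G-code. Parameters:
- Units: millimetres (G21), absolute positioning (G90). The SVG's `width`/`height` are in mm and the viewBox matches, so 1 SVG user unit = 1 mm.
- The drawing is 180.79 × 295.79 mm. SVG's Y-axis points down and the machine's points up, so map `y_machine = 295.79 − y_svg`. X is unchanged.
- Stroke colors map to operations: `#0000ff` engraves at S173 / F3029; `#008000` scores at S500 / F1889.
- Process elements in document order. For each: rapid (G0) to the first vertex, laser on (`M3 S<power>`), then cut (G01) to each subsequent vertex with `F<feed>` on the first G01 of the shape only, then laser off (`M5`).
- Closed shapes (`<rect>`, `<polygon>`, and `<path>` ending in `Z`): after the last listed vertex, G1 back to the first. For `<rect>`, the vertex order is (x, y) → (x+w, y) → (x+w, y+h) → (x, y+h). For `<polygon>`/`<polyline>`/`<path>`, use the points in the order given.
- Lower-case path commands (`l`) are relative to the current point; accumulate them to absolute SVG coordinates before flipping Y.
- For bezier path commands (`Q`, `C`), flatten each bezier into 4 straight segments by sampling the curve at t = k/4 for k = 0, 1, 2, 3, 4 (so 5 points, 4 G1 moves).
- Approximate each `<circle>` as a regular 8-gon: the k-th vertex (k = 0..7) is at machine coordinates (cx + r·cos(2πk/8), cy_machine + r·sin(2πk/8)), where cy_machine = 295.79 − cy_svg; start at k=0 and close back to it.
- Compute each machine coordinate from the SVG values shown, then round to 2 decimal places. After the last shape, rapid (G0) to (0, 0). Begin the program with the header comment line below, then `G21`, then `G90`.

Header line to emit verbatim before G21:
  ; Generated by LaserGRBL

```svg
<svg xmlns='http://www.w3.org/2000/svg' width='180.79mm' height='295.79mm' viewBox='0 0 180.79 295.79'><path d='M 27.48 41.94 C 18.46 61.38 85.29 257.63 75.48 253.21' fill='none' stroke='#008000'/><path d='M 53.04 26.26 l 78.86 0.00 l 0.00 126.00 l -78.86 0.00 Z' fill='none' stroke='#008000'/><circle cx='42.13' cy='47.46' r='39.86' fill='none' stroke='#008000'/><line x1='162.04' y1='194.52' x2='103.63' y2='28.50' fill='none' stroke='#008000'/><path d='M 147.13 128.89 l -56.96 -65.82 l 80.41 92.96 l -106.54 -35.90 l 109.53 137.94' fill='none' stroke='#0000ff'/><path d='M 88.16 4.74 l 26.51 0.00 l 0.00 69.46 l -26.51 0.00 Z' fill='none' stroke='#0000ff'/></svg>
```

1 u = 1 mm; y_m = 295.79 − y.

[1] `<path>` cubic bezier, #008000→score S500 F1889: (27.48,253.85) → (32.55,212.02) → (51.78,139.27) → (70.85,70.99) → (75.48,42.58)

[2] `<path>` rectangle, #008000→score S500 F1889: (53.04,269.53) → (131.90,269.53) → (131.90,143.53) → (53.04,143.53) → (53.04,269.53) (closed)

[3] `<circle>` circle, #008000→score S500 F1889: (81.99,248.33) → (70.32,276.52) → (42.13,288.19) → (13.94,276.52) → (2.27,248.33) → (13.94,220.14) → (42.13,208.47) → (70.32,220.14) → (81.99,248.33) (closed)

[4] `<line>` line segment, #008000→score S500 F1889: (162.04,101.27) → (103.63,267.29)

[5] `<path>` open polyline, #0000ff→engrave S173 F3029: (147.13,166.90) → (90.17,232.72) → (170.58,139.76) → (64.04,175.66) → (173.57,37.72)

[6] `<path>` rectangle, #0000ff→engrave S173 F3029: (88.16,291.05) → (114.67,291.05) → (114.67,221.59) → (88.16,221.59) → (88.16,291.05) (closed)

; Generated by LaserGRBL
G21
G90
G0 X27.48 Y253.85
M3 S500
G01 X32.55 Y212.02 F1889
G01 X51.78 Y139.27
G01 X70.85 Y70.99
G01 X75.48 Y42.58
M5
G0 X53.04 Y269.53
M3 S500
G01 X131.90 Y269.53 F1889
G01 X131.90 Y143.53
G01 X53.04 Y143.53
G01 X53.04 Y269.53
M5
G0 X81.99 Y248.33
M3 S500
G01 X70.32 Y276.52 F1889
G01 X42.13 Y288.19
G01 X13.94 Y276.52
G01 X2.27 Y248.33
G01 X13.94 Y220.14
G01 X42.13 Y208.47
G01 X70.32 Y220.14
G01 X81.99 Y248.33
M5
G0 X162.04 Y101.27
M3 S500
G01 X103.63 Y267.29 F1889
M5
G0 X147.13 Y166.90
M3 S173
G01 X90.17 Y232.72 F3029
G01 X170.58 Y139.76
G01 X64.04 Y175.66
G01 X173.57 Y37.72
M5
G0 X88.16 Y291.05
M3 S173
G01 X114.67 Y291.05 F3029
G01 X114.67 Y221.59
G01 X88.16 Y221.59
G01 X88.16 Y291.05
M5
G0 X0.00 Y0.00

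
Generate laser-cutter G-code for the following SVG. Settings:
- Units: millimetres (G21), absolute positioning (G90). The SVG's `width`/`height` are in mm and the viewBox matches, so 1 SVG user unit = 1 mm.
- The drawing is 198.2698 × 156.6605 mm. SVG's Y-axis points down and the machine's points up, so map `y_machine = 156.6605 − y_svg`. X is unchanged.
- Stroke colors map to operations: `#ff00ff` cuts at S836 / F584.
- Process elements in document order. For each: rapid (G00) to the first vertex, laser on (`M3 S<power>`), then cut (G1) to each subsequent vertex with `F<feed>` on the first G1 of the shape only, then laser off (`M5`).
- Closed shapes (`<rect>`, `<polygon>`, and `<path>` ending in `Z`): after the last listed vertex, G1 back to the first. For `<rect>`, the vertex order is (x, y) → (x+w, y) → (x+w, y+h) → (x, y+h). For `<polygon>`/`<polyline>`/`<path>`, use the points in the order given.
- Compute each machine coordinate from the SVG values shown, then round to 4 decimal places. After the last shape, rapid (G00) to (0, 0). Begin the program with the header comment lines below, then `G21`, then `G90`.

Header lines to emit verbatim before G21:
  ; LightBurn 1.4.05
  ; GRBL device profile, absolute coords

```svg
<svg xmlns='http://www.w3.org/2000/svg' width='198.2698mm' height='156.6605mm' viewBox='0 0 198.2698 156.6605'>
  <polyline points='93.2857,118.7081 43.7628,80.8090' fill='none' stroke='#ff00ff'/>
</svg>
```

1 u = 1 mm; y_m = 156.6605 − y.

[1] `<polyline>` line segment, #ff00ff→cut S836 F584: (93.2857,37.9524) → (43.7628,75.8515)

; LightBurn 1.4.05
; GRBL device profile, absolute coords
G21
G90
G00 X93.2857 Y37.9524
M3 S836
G1 X43.7628 Y75.8515 F584
M5
G00 X0.0000 Y0.0000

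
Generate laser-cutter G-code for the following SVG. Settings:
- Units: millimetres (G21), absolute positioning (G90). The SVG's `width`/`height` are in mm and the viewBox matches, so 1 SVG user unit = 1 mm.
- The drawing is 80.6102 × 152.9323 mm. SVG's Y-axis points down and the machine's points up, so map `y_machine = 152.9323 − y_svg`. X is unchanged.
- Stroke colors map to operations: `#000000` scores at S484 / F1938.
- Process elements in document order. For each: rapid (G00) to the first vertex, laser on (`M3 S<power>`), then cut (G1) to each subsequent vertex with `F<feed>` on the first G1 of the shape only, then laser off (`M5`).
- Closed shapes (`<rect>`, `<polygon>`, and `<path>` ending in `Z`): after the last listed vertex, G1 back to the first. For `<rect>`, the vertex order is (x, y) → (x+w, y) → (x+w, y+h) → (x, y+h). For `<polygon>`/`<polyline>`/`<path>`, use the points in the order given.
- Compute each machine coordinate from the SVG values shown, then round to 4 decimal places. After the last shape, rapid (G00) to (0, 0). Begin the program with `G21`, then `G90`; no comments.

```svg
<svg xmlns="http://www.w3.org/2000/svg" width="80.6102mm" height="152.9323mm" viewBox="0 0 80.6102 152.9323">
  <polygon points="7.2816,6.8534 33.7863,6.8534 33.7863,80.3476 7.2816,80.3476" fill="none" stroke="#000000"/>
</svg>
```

Since the viewBox matches the mm dimensions, user units are millimetres directly. The only transform is the Y-flip y_m = 152.9323 − y_svg.

Shape 1 is a rectangle drawn with `<polygon>`. Its stroke #000000 means score at S484, F1938. After flipping Y the toolpath is (7.2816,146.0789) → (33.7863,146.0789) → (33.7863,72.5847) → (7.2816,72.5847) → (7.2816,146.0789), returning to the start.

G21
G90
G00 X7.2816 Y146.0789
M3 S484
G1 X33.7863 Y146.0789 F1938
G1 X33.7863 Y72.5847
G1 X7.2816 Y72.5847
G1 X7.2816 Y146.0789
M5
G00 X0.0000 Y0.0000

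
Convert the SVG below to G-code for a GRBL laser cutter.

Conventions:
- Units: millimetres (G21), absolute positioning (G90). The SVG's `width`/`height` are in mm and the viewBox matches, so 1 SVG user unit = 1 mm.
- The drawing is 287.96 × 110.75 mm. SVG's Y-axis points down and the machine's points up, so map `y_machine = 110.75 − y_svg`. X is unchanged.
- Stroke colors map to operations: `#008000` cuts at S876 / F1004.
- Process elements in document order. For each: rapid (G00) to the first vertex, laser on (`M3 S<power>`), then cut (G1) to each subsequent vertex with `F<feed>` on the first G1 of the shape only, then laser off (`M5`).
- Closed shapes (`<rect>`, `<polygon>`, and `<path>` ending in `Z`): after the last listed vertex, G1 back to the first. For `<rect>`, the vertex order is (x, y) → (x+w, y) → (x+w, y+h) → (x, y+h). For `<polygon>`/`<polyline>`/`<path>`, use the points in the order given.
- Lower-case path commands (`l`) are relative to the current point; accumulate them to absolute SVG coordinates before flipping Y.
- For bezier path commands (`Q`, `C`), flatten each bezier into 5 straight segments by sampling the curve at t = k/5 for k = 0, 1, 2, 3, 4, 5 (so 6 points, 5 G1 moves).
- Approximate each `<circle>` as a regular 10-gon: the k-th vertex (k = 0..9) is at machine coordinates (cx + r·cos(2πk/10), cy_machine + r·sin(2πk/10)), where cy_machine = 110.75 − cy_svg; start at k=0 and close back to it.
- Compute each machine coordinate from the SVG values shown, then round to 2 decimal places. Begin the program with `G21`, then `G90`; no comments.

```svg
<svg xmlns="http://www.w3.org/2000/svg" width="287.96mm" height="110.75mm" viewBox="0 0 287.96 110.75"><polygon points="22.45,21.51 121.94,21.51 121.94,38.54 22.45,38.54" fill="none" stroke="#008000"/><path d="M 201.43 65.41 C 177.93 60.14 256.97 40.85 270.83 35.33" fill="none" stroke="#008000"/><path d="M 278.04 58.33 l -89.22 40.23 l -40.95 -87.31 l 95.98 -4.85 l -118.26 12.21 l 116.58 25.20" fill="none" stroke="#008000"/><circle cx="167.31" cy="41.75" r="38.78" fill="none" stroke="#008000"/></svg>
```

G21
G90
G00 X22.45 Y89.24
M3 S876
G1 X121.94 Y89.24 F1004
G1 X121.94 Y72.21
G1 X22.45 Y72.21
G1 X22.45 Y89.24
M5
G00 X201.43 Y45.34
M3 S876
G1 X198.29 Y49.96 F1004
G1 X211.72 Y56.62
G1 X233.65 Y63.96
G1 X256.03 Y70.68
G1 X270.83 Y75.42
M5
G00 X278.04 Y52.42
M3 S876
G1 X188.82 Y12.19 F1004
G1 X147.87 Y99.50
G1 X243.85 Y104.35
G1 X125.59 Y92.14
G1 X242.17 Y66.94
M5
G00 X206.09 Y69.00
M3 S876
G1 X198.68 Y91.79 F1004
G1 X179.29 Y105.88
G1 X155.33 Y105.88
G1 X135.94 Y91.79
G1 X128.53 Y69.00
G1 X135.94 Y46.21
G1 X155.33 Y32.12
G1 X179.29 Y32.12
G1 X198.68 Y46.21
G1 X206.09 Y69.00
M5

viewBox `0 0 287.96 110.75` with mm width/height → 1 unit = 1 mm. Flip: y_m = 110.75 − y_svg.

**Shape 1** — `<polygon>` rectangle, stroke `#008000` → cut (S876, F1004). Machine vertices: (22.45,89.24) → (121.94,89.24) → (121.94,72.21) → (22.45,72.21) → (22.45,89.24). Closed: final G1 returns to the first vertex.

**Shape 2** — `<path>` cubic bezier, stroke `#008000` → cut (S876, F1004). Control points (SVG): P0=(201.43,65.41), P1=(177.93,60.14), P2=(256.97,40.85), P3=(270.83,35.33); sampled at t=k/5. Machine vertices: (201.43,45.34) → (198.29,49.96) → (211.72,56.62) → (233.65,63.96) → (256.03,70.68) → (270.83,75.42). Open path.

**Shape 3** — `<path>` open polyline, stroke `#008000` → cut (S876, F1004). Machine vertices: (278.04,52.42) → (188.82,12.19) → (147.87,99.50) → (243.85,104.35) → (125.59,92.14) → (242.17,66.94). Open path.

**Shape 4** — `<circle>` circle, stroke `#008000` → cut (S876, F1004). Machine vertices: (206.09,69.00) → (198.68,91.79) → (179.29,105.88) → (155.33,105.88) → (135.94,91.79) → (128.53,69.00) → (135.94,46.21) → (155.33,32.12) → (179.29,32.12) → (198.68,46.21) → (206.09,69.00). Closed: final G1 returns to the first vertex.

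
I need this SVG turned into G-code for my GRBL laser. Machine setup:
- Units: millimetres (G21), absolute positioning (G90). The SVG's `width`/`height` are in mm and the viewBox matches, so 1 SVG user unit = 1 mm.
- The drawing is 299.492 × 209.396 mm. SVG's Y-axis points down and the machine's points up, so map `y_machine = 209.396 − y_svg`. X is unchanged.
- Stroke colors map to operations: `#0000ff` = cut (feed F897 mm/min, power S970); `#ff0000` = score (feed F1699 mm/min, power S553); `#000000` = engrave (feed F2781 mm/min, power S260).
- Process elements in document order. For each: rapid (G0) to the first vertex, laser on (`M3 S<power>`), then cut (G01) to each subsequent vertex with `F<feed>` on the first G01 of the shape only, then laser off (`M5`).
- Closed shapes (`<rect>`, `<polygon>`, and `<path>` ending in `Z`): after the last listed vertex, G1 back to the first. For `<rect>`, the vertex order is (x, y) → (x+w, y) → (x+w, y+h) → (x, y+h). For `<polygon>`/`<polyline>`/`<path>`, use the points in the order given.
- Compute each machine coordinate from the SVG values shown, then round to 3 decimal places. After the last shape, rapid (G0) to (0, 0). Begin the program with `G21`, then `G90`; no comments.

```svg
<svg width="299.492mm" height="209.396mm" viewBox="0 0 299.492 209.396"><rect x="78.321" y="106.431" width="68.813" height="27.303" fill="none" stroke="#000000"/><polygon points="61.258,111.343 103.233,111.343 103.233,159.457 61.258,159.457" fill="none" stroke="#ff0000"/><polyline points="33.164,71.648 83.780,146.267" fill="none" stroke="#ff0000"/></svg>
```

Since the viewBox matches the mm dimensions, user units are millimetres directly. The only transform is the Y-flip y_m = 209.396 − y_svg.

Shape 1 is a rectangle drawn with `<rect>`. Its stroke #000000 means engrave at S260, F2781. After flipping Y the toolpath is (78.321,102.965) → (147.134,102.965) → (147.134,75.662) → (78.321,75.662) → (78.321,102.965), returning to the start.

Shape 2 is a rectangle drawn with `<polygon>`. Its stroke #ff0000 means score at S553, F1699. After flipping Y the toolpath is (61.258,98.053) → (103.233,98.053) → (103.233,49.939) → (61.258,49.939) → (61.258,98.053), returning to the start.

Shape 3 is a line segment drawn with `<polyline>`. Its stroke #ff0000 means score at S553, F1699. After flipping Y the toolpath is (33.164,137.748) → (83.780,63.129).

G21
G90
G0 X78.321 Y102.965
M3 S260
G01 X147.134 Y102.965 F2781
G01 X147.134 Y75.662
G01 X78.321 Y75.662
G01 X78.321 Y102.965
M5
G0 X61.258 Y98.053
M3 S553
G01 X103.233 Y98.053 F1699
G01 X103.233 Y49.939
G01 X61.258 Y49.939
G01 X61.258 Y98.053
M5
G0 X33.164 Y137.748
M3 S553
G01 X83.780 Y63.129 F1699
M5
G0 X0.000 Y0.000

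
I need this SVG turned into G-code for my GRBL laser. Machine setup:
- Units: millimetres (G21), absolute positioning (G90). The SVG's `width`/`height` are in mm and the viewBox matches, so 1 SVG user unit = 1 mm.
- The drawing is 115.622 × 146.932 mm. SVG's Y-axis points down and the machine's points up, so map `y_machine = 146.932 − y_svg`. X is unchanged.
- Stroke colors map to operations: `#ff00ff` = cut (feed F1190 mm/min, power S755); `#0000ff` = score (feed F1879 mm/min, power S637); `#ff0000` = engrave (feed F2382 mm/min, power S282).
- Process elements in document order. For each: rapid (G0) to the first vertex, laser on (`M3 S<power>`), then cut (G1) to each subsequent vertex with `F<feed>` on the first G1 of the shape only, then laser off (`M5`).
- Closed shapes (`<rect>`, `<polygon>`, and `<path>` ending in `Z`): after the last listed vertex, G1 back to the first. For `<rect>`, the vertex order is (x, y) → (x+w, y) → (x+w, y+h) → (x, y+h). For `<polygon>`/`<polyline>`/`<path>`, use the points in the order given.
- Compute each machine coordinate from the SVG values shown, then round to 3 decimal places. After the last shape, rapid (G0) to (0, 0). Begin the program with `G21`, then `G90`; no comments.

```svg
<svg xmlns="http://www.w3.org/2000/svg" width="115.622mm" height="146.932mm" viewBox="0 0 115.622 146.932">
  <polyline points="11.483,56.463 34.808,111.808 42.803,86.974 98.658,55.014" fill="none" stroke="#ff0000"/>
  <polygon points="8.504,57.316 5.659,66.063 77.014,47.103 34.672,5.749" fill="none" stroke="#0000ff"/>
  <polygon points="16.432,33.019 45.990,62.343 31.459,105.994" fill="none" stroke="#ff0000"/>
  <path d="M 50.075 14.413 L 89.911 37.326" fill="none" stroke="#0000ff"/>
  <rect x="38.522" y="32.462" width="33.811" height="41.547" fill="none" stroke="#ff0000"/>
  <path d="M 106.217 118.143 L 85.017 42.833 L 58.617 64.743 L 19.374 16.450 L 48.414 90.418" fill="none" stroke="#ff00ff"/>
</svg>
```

G21
G90
G0 X11.483 Y90.469
M3 S282
G1 X34.808 Y35.124 F2382
G1 X42.803 Y59.958
G1 X98.658 Y91.918
M5
G0 X8.504 Y89.616
M3 S637
G1 X5.659 Y80.869 F1879
G1 X77.014 Y99.829
G1 X34.672 Y141.183
G1 X8.504 Y89.616
M5
G0 X16.432 Y113.913
M3 S282
G1 X45.990 Y84.589 F2382
G1 X31.459 Y40.938
G1 X16.432 Y113.913
M5
G0 X50.075 Y132.519
M3 S637
G1 X89.911 Y109.606 F1879
M5
G0 X38.522 Y114.470
M3 S282
G1 X72.333 Y114.470 F2382
G1 X72.333 Y72.923
G1 X38.522 Y72.923
G1 X38.522 Y114.470
M5
G0 X106.217 Y28.789
M3 S755
G1 X85.017 Y104.099 F1190
G1 X58.617 Y82.189
G1 X19.374 Y130.482
G1 X48.414 Y56.514
M5
G0 X0.000 Y0.000

Since the viewBox matches the mm dimensions, user units are millimetres directly. The only transform is the Y-flip y_m = 146.932 − y_svg.

Shape 1 is a open polyline drawn with `<polyline>`. Its stroke #ff0000 means engrave at S282, F2382. After flipping Y the toolpath is (11.483,90.469) → (34.808,35.124) → (42.803,59.958) → (98.658,91.918).

Shape 2 is a closed polygon drawn with `<polygon>`. Its stroke #0000ff means score at S637, F1879. After flipping Y the toolpath is (8.504,89.616) → (5.659,80.869) → (77.014,99.829) → (34.672,141.183) → (8.504,89.616), returning to the start.

Shape 3 is a closed polygon drawn with `<polygon>`. Its stroke #ff0000 means engrave at S282, F2382. After flipping Y the toolpath is (16.432,113.913) → (45.990,84.589) → (31.459,40.938) → (16.432,113.913), returning to the start.

Shape 4 is a line segment drawn with `<path>`. Its stroke #0000ff means score at S637, F1879. After flipping Y the toolpath is (50.075,132.519) → (89.911,109.606).

Shape 5 is a rectangle drawn with `<rect>`. Its stroke #ff0000 means engrave at S282, F2382. After flipping Y the toolpath is (38.522,114.470) → (72.333,114.470) → (72.333,72.923) → (38.522,72.923) → (38.522,114.470), returning to the start.

Shape 6 is a open polyline drawn with `<path>`. Its stroke #ff00ff means cut at S755, F1190. After flipping Y the toolpath is (106.217,28.789) → (85.017,104.099) → (58.617,82.189) → (19.374,130.482) → (48.414,56.514).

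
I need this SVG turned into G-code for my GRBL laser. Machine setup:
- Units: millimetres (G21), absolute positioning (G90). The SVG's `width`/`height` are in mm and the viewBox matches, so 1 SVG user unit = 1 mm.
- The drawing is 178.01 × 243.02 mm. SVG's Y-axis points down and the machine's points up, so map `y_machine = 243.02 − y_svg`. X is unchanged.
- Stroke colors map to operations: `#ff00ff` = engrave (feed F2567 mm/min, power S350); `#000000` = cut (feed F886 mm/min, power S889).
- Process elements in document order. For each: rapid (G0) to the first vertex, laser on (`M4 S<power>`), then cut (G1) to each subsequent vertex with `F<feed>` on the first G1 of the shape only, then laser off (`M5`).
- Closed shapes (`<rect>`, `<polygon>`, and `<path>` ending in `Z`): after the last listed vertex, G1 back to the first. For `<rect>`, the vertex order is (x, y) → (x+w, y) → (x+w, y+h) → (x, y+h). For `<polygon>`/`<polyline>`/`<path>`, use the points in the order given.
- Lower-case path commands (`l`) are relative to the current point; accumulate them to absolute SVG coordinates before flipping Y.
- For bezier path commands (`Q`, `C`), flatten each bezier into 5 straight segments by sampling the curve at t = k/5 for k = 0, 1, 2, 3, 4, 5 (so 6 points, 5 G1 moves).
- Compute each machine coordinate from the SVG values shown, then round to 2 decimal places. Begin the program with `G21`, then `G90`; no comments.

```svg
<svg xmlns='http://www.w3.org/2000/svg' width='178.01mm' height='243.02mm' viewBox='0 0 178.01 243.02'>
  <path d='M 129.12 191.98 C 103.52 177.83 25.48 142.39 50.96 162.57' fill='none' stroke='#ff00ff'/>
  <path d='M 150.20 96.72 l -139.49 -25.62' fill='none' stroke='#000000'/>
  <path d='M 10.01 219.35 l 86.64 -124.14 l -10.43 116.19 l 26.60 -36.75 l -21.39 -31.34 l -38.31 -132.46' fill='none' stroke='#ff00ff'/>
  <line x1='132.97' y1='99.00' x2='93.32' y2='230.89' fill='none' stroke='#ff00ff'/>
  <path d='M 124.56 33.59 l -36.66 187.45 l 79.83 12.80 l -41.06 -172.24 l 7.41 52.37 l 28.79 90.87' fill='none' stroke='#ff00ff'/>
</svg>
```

viewBox `0 0 178.01 243.02` with mm width/height → 1 unit = 1 mm. Flip: y_m = 243.02 − y_svg.

**Shape 1** — `<path>` cubic bezier, stroke `#ff00ff` → engrave (S350, F2567). Control points (SVG): P0=(129.12,191.98), P1=(103.52,177.83), P2=(25.48,142.39), P3=(50.96,162.57); sampled at t=k/5. Machine vertices: (129.12,51.04) → (108.71,61.47) → (83.21,73.32) → (60.09,82.89) → (46.85,86.50) → (50.96,80.45). Open path.

**Shape 2** — `<path>` line segment, stroke `#000000` → cut (S889, F886). Machine vertices: (150.20,146.30) → (10.71,171.92). Open path.

**Shape 3** — `<path>` open polyline, stroke `#ff00ff` → engrave (S350, F2567). Machine vertices: (10.01,23.67) → (96.65,147.81) → (86.22,31.62) → (112.82,68.37) → (91.43,99.71) → (53.12,232.17). Open path.

**Shape 4** — `<line>` line segment, stroke `#ff00ff` → engrave (S350, F2567). Machine vertices: (132.97,144.02) → (93.32,12.13). Open path.

**Shape 5** — `<path>` open polyline, stroke `#ff00ff` → engrave (S350, F2567). Machine vertices: (124.56,209.43) → (87.90,21.98) → (167.73,9.18) → (126.67,181.42) → (134.08,129.05) → (162.87,38.18). Open path.

G21
G90
G0 X129.12 Y51.04
M4 S350
G1 X108.71 Y61.47 F2567
G1 X83.21 Y73.32
G1 X60.09 Y82.89
G1 X46.85 Y86.50
G1 X50.96 Y80.45
M5
G0 X150.20 Y146.30
M4 S889
G1 X10.71 Y171.92 F886
M5
G0 X10.01 Y23.67
M4 S350
G1 X96.65 Y147.81 F2567
G1 X86.22 Y31.62
G1 X112.82 Y68.37
G1 X91.43 Y99.71
G1 X53.12 Y232.17
M5
G0 X132.97 Y144.02
M4 S350
G1 X93.32 Y12.13 F2567
M5
G0 X124.56 Y209.43
M4 S350
G1 X87.90 Y21.98 F2567
G1 X167.73 Y9.18
G1 X126.67 Y181.42
G1 X134.08 Y129.05
G1 X162.87 Y38.18
M5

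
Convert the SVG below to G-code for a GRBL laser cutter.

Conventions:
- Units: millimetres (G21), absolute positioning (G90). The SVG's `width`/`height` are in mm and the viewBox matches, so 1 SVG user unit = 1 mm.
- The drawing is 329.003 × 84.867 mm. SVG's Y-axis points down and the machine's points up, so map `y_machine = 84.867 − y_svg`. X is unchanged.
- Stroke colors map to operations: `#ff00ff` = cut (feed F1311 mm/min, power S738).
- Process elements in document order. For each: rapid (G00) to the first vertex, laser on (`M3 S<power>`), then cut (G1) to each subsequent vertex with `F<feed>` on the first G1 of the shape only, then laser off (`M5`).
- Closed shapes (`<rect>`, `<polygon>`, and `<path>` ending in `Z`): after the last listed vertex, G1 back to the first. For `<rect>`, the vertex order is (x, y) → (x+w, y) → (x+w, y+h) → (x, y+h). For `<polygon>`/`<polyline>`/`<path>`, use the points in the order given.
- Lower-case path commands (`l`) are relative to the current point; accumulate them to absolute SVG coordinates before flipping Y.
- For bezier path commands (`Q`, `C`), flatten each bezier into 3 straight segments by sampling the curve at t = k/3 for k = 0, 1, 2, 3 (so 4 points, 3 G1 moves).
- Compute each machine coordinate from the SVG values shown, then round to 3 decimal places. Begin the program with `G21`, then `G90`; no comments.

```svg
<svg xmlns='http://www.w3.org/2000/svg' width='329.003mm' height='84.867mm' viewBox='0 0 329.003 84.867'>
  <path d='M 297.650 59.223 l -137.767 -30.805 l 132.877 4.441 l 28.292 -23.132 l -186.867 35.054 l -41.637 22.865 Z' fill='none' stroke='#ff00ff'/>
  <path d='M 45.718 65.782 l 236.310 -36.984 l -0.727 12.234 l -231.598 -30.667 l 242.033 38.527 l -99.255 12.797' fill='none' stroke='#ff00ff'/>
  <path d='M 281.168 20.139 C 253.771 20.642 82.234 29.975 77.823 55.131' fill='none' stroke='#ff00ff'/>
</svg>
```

G21
G90
G00 X297.650 Y25.644
M3 S738
G1 X159.883 Y56.449 F1311
G1 X292.760 Y52.008
G1 X321.052 Y75.140
G1 X134.185 Y40.086
G1 X92.548 Y17.221
G1 X297.650 Y25.644
M5
G00 X45.718 Y19.085
M3 S738
G1 X282.028 Y56.069 F1311
G1 X281.301 Y43.835
G1 X49.703 Y74.502
G1 X291.736 Y35.975
G1 X192.481 Y23.178
M5
G00 X281.168 Y64.728
M3 S738
G1 X217.253 Y61.023 F1311
G1 X126.414 Y49.877
G1 X77.823 Y29.736
M5

Since the viewBox matches the mm dimensions, user units are millimetres directly. The only transform is the Y-flip y_m = 84.867 − y_svg.

Shape 1 is a closed polygon drawn with `<path>`. Its stroke #ff00ff means cut at S738, F1311. After flipping Y the toolpath is (297.650,25.644) → (159.883,56.449) → (292.760,52.008) → (321.052,75.140) → (134.185,40.086) → (92.548,17.221) → (297.650,25.644), returning to the start.

Shape 2 is a open polyline drawn with `<path>`. Its stroke #ff00ff means cut at S738, F1311. After flipping Y the toolpath is (45.718,19.085) → (282.028,56.069) → (281.301,43.835) → (49.703,74.502) → (291.736,35.975) → (192.481,23.178).

Shape 3 is a cubic bezier drawn with `<path>`. Its stroke #ff00ff means cut at S738, F1311. After flipping Y the toolpath is (281.168,64.728) → (217.253,61.023) → (126.414,49.877) → (77.823,29.736).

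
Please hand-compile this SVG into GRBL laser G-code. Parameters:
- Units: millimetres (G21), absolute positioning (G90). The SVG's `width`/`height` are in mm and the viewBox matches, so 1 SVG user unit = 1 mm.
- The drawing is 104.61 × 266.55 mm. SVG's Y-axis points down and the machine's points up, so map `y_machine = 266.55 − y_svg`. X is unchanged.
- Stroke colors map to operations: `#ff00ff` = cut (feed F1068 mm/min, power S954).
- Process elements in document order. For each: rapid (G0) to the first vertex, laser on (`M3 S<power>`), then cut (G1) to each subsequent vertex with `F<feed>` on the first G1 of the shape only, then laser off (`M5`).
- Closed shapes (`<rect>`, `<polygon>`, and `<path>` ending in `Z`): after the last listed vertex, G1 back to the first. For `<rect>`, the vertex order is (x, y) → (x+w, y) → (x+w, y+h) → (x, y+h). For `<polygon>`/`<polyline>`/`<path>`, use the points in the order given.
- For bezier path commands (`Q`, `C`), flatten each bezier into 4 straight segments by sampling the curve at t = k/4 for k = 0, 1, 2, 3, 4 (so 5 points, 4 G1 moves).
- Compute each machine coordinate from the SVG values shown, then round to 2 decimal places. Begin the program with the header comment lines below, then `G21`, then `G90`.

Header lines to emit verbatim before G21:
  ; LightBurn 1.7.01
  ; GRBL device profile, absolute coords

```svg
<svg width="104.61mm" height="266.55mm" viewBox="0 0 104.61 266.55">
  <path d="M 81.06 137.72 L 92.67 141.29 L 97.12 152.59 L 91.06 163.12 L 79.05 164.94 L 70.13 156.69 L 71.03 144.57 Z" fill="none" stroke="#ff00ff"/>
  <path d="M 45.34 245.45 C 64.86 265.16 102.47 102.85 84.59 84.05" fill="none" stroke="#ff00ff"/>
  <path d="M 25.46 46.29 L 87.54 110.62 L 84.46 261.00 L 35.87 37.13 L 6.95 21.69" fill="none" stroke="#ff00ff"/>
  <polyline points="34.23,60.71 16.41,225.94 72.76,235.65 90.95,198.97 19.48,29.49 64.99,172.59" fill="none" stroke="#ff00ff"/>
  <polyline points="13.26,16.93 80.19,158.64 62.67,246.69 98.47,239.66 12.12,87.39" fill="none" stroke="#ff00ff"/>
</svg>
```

Since the viewBox matches the mm dimensions, user units are millimetres directly. The only transform is the Y-flip y_m = 266.55 − y_svg.

Shape 1 is a regular polygon drawn with `<path>`. Its stroke #ff00ff means cut at S954, F1068. After flipping Y the toolpath is (81.06,128.83) → (92.67,125.26) → (97.12,113.96) → (91.06,103.43) → (79.05,101.61) → (70.13,109.86) → (71.03,121.98) → (81.06,128.83), returning to the start.

Shape 2 is a cubic bezier drawn with `<path>`. Its stroke #ff00ff means cut at S954, F1068. After flipping Y the toolpath is (45.34,21.10) → (62.22,35.36) → (78.99,87.36) → (88.75,146.58) → (84.59,182.50).

Shape 3 is a open polyline drawn with `<path>`. Its stroke #ff00ff means cut at S954, F1068. After flipping Y the toolpath is (25.46,220.26) → (87.54,155.93) → (84.46,5.55) → (35.87,229.42) → (6.95,244.86).

Shape 4 is a open polyline drawn with `<polyline>`. Its stroke #ff00ff means cut at S954, F1068. After flipping Y the toolpath is (34.23,205.84) → (16.41,40.61) → (72.76,30.90) → (90.95,67.58) → (19.48,237.06) → (64.99,93.96).

Shape 5 is a open polyline drawn with `<polyline>`. Its stroke #ff00ff means cut at S954, F1068. After flipping Y the toolpath is (13.26,249.62) → (80.19,107.91) → (62.67,19.86) → (98.47,26.89) → (12.12,179.16).

; LightBurn 1.7.01
; GRBL device profile, absolute coords
G21
G90
G0 X81.06 Y128.83
M3 S954
G1 X92.67 Y125.26 F1068
G1 X97.12 Y113.96
G1 X91.06 Y103.43
G1 X79.05 Y101.61
G1 X70.13 Y109.86
G1 X71.03 Y121.98
G1 X81.06 Y128.83
M5
G0 X45.34 Y21.10
M3 S954
G1 X62.22 Y35.36 F1068
G1 X78.99 Y87.36
G1 X88.75 Y146.58
G1 X84.59 Y182.50
M5
G0 X25.46 Y220.26
M3 S954
G1 X87.54 Y155.93 F1068
G1 X84.46 Y5.55
G1 X35.87 Y229.42
G1 X6.95 Y244.86
M5
G0 X34.23 Y205.84
M3 S954
G1 X16.41 Y40.61 F1068
G1 X72.76 Y30.90
G1 X90.95 Y67.58
G1 X19.48 Y237.06
G1 X64.99 Y93.96
M5
G0 X13.26 Y249.62
M3 S954
G1 X80.19 Y107.91 F1068
G1 X62.67 Y19.86
G1 X98.47 Y26.89
G1 X12.12 Y179.16
M5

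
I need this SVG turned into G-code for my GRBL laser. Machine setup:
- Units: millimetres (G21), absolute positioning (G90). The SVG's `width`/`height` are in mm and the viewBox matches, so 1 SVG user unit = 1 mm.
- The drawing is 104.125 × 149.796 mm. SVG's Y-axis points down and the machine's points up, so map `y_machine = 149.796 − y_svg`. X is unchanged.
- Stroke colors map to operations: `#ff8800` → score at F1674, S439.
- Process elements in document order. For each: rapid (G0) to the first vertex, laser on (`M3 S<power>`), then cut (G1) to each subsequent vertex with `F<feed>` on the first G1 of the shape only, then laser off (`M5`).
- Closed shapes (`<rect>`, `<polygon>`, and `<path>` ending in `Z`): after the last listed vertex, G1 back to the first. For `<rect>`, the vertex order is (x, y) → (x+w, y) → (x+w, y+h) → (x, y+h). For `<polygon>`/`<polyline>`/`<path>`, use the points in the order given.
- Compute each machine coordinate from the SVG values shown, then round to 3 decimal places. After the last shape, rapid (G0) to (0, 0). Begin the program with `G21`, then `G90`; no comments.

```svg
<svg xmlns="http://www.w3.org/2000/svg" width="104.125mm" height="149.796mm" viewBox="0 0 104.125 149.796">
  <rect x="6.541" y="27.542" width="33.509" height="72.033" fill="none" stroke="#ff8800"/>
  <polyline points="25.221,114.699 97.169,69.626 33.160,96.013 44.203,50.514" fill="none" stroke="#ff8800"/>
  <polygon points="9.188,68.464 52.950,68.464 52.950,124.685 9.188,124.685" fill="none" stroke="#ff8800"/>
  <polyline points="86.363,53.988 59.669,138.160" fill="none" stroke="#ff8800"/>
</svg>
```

G21
G90
G0 X6.541 Y122.254
M3 S439
G1 X40.050 Y122.254 F1674
G1 X40.050 Y50.221
G1 X6.541 Y50.221
G1 X6.541 Y122.254
M5
G0 X25.221 Y35.097
M3 S439
G1 X97.169 Y80.170 F1674
G1 X33.160 Y53.783
G1 X44.203 Y99.282
M5
G0 X9.188 Y81.332
M3 S439
G1 X52.950 Y81.332 F1674
G1 X52.950 Y25.111
G1 X9.188 Y25.111
G1 X9.188 Y81.332
M5
G0 X86.363 Y95.808
M3 S439
G1 X59.669 Y11.636 F1674
M5
G0 X0.000 Y0.000

1 u = 1 mm; y_m = 149.796 − y.

[1] `<rect>` rectangle, #ff8800→score S439 F1674: (6.541,122.254) → (40.050,122.254) → (40.050,50.221) → (6.541,50.221) → (6.541,122.254) (closed)

[2] `<polyline>` open polyline, #ff8800→score S439 F1674: (25.221,35.097) → (97.169,80.170) → (33.160,53.783) → (44.203,99.282)

[3] `<polygon>` rectangle, #ff8800→score S439 F1674: (9.188,81.332) → (52.950,81.332) → (52.950,25.111) → (9.188,25.111) → (9.188,81.332) (closed)

[4] `<polyline>` line segment, #ff8800→score S439 F1674: (86.363,95.808) → (59.669,11.636)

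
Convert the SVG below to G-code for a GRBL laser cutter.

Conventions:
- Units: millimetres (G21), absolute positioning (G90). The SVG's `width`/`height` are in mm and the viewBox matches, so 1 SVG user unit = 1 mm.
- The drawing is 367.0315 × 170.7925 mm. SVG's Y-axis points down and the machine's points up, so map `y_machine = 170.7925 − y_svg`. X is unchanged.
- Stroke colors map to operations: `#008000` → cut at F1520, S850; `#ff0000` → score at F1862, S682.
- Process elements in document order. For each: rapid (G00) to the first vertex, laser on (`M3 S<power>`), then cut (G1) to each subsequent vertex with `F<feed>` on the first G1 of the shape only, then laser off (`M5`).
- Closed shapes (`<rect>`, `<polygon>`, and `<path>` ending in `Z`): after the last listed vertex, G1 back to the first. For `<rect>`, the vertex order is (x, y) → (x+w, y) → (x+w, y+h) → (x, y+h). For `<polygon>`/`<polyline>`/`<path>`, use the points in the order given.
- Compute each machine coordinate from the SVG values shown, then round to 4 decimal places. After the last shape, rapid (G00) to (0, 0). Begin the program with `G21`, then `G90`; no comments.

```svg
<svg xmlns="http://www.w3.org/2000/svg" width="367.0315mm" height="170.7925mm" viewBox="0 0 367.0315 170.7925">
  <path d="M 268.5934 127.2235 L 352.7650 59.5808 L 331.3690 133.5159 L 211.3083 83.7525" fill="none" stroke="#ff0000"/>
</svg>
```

1 u = 1 mm; y_m = 170.7925 − y.

[1] `<path>` open polyline, #ff0000→score S682 F1862: (268.5934,43.5690) → (352.7650,111.2117) → (331.3690,37.2766) → (211.3083,87.0400)

G21
G90
G00 X268.5934 Y43.5690
M3 S682
G1 X352.7650 Y111.2117 F1862
G1 X331.3690 Y37.2766
G1 X211.3083 Y87.0400
M5
G00 X0.0000 Y0.0000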